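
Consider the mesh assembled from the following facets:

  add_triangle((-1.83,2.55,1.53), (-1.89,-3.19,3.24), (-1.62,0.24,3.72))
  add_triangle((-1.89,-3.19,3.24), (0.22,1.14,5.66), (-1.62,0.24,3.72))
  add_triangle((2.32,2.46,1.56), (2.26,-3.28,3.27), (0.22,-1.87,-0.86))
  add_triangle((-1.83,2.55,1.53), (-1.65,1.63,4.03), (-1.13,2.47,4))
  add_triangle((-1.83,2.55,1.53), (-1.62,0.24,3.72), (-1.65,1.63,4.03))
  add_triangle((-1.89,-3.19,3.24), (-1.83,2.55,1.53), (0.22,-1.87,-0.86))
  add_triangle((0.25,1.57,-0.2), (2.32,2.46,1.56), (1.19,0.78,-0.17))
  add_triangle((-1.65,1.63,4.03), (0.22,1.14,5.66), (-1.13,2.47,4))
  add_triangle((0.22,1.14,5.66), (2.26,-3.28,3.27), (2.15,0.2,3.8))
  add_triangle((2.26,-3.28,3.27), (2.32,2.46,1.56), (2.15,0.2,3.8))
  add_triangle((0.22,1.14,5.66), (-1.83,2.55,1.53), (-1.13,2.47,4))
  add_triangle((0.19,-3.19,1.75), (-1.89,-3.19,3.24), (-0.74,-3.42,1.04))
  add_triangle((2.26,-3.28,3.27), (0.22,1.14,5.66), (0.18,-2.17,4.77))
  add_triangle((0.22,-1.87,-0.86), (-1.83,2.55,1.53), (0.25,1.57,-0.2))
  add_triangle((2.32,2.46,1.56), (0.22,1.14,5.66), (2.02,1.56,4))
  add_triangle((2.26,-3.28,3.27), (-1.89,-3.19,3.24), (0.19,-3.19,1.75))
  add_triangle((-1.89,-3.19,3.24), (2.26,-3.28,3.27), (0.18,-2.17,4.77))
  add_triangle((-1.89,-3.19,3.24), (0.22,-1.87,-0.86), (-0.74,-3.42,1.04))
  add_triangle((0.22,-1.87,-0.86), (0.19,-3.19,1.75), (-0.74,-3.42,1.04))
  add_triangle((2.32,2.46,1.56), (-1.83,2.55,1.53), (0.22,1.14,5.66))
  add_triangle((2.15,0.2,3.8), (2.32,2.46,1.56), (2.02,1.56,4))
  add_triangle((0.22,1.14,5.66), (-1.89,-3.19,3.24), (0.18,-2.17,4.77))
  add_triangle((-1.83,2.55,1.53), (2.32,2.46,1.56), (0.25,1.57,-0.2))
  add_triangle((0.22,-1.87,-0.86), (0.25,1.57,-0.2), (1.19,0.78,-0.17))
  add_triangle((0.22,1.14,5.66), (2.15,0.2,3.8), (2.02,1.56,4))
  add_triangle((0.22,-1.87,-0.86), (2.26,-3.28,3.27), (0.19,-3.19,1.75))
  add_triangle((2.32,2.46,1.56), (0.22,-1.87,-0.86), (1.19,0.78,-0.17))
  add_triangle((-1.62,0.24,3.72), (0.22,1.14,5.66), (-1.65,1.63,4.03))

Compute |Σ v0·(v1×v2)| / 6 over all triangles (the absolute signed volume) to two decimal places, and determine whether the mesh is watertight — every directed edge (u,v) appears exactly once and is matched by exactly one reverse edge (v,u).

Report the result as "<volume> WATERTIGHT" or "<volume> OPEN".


Per-triangle v0·(v1×v2)/6:
  t1: +3.1804
  t2: +5.4279
  t3: +3.6358
  t4: +1.3474
  t5: +1.1480
  t6: +1.9923
  t7: +0.5581
  t8: +1.8442
  t9: +6.3019
  t10: +3.7598
  t11: -0.2480
  t12: +1.6723
  t13: +6.3192
  t14: +0.3913
  t15: +2.1664
  t16: +3.2619
  t17: +5.7822
  t18: +0.1688
  t19: +0.9945
  t20: +8.6028
  t21: +1.5947
  t22: +5.9341
  t23: +2.0320
  t24: +0.2967
  t25: +2.4192
  t26: +2.1550
  t27: +0.6012
  t28: +2.2301
Σ = +75.5704 → |volume| = 75.57

Directed edges: 84 total, each appears once with its reverse present → watertight.

75.57 WATERTIGHT


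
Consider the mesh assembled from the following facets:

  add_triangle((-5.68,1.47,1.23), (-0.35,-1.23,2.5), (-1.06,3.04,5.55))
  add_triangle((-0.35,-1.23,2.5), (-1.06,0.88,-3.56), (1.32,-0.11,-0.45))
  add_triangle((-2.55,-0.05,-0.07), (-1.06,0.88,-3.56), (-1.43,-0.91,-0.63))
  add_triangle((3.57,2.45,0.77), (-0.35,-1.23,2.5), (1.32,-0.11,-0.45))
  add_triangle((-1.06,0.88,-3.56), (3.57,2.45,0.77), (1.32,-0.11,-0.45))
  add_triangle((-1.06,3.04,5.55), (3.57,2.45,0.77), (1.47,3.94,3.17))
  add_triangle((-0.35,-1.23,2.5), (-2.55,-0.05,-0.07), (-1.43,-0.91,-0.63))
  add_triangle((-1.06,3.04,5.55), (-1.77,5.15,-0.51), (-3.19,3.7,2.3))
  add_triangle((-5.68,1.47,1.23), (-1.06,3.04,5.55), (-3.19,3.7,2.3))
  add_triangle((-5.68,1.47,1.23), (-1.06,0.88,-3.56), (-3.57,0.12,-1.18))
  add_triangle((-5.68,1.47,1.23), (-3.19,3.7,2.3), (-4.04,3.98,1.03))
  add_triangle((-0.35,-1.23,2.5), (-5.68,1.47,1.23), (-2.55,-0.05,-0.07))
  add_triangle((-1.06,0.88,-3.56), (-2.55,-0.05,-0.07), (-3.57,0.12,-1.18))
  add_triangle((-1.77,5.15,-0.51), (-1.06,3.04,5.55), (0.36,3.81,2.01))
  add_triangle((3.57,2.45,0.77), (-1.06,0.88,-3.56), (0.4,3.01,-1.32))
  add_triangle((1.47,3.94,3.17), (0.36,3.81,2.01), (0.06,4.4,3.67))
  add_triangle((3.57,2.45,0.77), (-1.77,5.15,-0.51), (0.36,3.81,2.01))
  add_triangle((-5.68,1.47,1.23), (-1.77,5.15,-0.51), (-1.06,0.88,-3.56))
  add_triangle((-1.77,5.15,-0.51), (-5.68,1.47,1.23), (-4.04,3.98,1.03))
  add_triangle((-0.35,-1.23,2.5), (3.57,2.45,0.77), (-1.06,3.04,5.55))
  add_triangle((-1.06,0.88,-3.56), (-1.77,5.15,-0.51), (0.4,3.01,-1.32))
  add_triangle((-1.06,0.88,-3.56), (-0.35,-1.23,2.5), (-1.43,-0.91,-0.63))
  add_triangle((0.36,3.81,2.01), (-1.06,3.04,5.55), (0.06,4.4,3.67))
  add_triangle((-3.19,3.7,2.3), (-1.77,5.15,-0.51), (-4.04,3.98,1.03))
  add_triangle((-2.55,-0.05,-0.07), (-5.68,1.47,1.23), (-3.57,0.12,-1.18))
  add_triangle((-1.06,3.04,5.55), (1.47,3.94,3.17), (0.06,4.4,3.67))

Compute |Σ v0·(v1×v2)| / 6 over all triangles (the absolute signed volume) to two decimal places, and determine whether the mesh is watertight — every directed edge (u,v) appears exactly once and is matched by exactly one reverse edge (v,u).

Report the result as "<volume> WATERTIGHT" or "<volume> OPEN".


117.59 OPEN

Per-triangle v0·(v1×v2)/6:
  t1: +12.9984
  t2: +0.6716
  t3: +1.5497
  t4: +1.9894
  t5: +2.7163
  t6: +3.6830
  t7: +1.2478
  t8: +9.5995
  t9: +10.2644
  t10: +4.0039
  t11: +4.0481
  t12: +2.4071
  t13: -0.1291
  t14: +8.4154
  t15: +4.0772
  t16: +1.1867
  t17: +7.5897
  t18: +16.3198
  t19: +3.1706
  t20: +9.1765
  t21: +4.9406
  t22: -0.2409
  t23: +0.2624
  t24: +3.7706
  t25: +0.8391
  t26: +3.0368
Σ = +117.5945 → |volume| = 117.59

Directed edges: 78 total; 6 unmatched, e.g. (3.57,2.45,0.77)→(1.47,3.94,3.17) → open.


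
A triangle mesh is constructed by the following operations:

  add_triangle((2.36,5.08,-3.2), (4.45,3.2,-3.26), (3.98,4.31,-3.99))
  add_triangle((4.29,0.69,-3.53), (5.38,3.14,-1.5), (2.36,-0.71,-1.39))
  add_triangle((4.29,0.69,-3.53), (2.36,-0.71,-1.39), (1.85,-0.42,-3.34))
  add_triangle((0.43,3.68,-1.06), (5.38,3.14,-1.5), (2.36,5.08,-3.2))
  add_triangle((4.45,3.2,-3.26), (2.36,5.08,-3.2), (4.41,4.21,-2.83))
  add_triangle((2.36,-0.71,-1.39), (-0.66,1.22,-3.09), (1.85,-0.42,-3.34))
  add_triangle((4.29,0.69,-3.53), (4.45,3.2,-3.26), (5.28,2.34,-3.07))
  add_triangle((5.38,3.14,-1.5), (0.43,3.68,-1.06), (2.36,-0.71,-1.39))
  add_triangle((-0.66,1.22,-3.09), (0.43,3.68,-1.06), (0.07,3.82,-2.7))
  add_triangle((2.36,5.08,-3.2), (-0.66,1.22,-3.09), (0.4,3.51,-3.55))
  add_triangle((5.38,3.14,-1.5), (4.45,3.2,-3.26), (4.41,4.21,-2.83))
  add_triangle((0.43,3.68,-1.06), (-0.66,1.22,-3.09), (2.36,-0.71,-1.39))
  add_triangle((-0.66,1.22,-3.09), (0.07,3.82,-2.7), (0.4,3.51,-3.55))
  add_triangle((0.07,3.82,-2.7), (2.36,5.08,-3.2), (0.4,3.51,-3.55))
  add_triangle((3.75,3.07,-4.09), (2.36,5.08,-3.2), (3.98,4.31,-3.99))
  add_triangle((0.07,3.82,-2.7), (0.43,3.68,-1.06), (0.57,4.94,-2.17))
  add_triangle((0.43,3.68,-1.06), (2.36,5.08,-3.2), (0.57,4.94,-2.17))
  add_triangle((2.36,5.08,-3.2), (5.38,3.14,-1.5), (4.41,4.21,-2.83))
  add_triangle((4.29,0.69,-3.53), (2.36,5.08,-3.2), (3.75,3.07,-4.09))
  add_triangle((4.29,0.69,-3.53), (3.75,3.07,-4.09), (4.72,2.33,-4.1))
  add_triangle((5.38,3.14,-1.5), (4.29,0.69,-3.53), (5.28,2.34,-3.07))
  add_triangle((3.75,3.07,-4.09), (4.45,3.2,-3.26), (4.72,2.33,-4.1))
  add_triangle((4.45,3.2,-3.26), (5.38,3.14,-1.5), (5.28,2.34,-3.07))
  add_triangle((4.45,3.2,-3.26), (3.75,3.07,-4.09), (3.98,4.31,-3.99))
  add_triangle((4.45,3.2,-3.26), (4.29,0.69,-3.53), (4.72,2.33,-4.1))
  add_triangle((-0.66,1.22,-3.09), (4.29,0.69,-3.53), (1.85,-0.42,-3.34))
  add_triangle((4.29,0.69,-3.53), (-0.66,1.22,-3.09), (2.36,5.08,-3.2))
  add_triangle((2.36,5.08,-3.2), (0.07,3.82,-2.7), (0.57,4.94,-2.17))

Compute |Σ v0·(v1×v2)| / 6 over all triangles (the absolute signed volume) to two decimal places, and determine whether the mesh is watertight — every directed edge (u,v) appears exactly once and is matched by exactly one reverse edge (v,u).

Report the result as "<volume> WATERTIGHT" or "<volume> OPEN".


Per-triangle v0·(v1×v2)/6:
  t1: +1.1156
  t2: +3.1778
  t3: +1.6993
  t4: +4.6947
  t5: +2.1387
  t6: -0.7173
  t7: +1.8359
  t8: -4.0103
  t9: +0.1553
  t10: +1.0281
  t11: +2.0974
  t12: -4.8882
  t13: +0.9406
  t14: +1.6265
  t15: +1.1018
  t16: +0.1654
  t17: +0.8171
  t18: +1.5842
  t19: -1.1564
  t20: +0.7467
  t21: +1.0467
  t22: +1.2376
  t23: +2.2065
  t24: +1.1446
  t25: +0.8351
  t26: +3.5875
  t27: +11.0171
  t28: +1.7882
Σ = +37.0163 → |volume| = 37.02

Directed edges: 84 total, each appears once with its reverse present → watertight.

37.02 WATERTIGHT


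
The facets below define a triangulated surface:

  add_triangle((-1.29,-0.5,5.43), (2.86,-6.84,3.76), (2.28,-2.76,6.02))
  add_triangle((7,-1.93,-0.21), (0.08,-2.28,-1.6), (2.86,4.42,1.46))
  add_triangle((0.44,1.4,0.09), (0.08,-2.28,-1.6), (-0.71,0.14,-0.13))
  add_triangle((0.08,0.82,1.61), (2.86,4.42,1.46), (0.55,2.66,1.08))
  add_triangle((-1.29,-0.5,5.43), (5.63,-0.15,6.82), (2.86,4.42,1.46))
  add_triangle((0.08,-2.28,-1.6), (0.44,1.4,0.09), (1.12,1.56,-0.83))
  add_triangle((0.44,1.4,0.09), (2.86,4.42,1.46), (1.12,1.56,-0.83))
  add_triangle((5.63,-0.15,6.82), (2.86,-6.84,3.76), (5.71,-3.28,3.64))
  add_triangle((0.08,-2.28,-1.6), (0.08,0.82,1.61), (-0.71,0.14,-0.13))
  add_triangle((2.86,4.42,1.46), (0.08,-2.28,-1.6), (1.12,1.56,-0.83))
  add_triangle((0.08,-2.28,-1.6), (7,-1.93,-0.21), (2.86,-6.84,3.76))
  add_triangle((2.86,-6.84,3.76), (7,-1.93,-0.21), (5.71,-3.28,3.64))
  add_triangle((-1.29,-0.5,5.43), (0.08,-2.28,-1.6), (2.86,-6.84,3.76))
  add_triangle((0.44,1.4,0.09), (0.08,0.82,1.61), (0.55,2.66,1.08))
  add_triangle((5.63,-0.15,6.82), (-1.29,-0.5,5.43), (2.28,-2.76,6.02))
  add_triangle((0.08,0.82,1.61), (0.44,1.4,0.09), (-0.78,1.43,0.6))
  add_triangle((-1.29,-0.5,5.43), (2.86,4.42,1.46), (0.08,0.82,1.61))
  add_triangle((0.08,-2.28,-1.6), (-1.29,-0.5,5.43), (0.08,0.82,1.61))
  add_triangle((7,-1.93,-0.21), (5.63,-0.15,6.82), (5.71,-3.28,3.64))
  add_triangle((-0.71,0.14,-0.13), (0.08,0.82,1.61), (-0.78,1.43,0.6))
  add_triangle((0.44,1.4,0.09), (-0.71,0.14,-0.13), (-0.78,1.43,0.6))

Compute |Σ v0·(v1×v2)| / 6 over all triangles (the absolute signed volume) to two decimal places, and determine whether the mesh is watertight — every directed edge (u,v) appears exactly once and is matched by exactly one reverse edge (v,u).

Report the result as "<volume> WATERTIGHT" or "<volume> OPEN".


Per-triangle v0·(v1×v2)/6:
  t1: +14.3121
  t2: +5.6360
  t3: +0.2815
  t4: +1.0885
  t5: +28.4965
  t6: +0.0406
  t7: +0.4920
  t8: +21.6648
  t9: +0.2678
  t10: +1.4724
  t11: +21.4100
  t12: +19.2550
  t13: +10.0086
  t14: -0.0662
  t15: +16.0774
  t16: +0.4257
  t17: +0.9038
  t18: -0.7530
  t19: +20.1428
  t20: +0.1675
  t21: +0.1293
Σ = +161.4530 → |volume| = 161.45

Directed edges: 63 total; 9 unmatched, e.g. (2.86,-6.84,3.76)→(2.28,-2.76,6.02) → open.

161.45 OPEN


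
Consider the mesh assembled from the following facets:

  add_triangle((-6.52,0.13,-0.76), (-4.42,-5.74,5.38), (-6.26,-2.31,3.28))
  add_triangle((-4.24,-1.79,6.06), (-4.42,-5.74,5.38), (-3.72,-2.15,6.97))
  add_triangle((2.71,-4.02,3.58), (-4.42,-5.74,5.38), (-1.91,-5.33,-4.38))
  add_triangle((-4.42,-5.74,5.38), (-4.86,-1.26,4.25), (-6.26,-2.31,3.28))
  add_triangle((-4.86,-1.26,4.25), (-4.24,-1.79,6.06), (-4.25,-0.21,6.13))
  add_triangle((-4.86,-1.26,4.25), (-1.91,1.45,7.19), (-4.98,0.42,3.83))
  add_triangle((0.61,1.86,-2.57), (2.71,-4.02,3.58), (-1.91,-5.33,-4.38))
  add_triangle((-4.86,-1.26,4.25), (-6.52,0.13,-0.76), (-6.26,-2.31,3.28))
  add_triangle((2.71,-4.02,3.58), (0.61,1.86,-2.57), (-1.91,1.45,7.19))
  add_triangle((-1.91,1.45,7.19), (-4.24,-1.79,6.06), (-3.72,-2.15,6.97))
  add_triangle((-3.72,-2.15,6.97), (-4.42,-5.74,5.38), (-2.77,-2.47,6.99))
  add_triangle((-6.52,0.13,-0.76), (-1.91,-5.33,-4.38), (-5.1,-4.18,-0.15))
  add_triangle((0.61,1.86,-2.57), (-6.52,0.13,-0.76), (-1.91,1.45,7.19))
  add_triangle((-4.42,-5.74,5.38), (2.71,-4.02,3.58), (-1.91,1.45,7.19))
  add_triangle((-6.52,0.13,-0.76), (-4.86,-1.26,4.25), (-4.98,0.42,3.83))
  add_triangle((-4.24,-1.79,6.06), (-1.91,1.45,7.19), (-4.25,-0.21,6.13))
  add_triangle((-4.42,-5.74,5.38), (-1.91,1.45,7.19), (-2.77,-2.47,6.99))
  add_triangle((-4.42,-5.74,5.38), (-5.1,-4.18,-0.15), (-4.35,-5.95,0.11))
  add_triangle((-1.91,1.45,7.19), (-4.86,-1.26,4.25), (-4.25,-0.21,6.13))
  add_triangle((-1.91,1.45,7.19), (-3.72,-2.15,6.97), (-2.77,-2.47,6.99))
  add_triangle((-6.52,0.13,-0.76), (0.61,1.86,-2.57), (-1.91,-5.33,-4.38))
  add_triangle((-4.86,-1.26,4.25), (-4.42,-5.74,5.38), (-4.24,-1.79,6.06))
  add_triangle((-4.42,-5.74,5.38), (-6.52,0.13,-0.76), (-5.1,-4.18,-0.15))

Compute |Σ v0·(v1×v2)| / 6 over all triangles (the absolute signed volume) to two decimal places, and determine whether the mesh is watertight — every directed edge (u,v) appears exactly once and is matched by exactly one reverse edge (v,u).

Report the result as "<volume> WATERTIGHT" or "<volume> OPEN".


Per-triangle v0·(v1×v2)/6:
  t1: +9.7966
  t2: +4.9097
  t3: +51.6780
  t4: +9.0083
  t5: +3.0495
  t6: +8.4774
  t7: +14.7658
  t8: +6.8314
  t9: +10.0206
  t10: +4.4626
  t11: +5.1183
  t12: +21.9360
  t13: +19.1326
  t14: +46.9372
  t15: +8.1818
  t16: +4.9044
  t17: -6.4366
  t18: +10.7405
  t19: -0.1848
  t20: +4.7959
  t21: +23.8642
  t22: +7.9054
  t23: +24.6141
Σ = +294.5090 → |volume| = 294.51

Directed edges: 69 total; 7 unmatched, e.g. (-4.42,-5.74,5.38)→(-1.91,-5.33,-4.38) → open.

294.51 OPEN


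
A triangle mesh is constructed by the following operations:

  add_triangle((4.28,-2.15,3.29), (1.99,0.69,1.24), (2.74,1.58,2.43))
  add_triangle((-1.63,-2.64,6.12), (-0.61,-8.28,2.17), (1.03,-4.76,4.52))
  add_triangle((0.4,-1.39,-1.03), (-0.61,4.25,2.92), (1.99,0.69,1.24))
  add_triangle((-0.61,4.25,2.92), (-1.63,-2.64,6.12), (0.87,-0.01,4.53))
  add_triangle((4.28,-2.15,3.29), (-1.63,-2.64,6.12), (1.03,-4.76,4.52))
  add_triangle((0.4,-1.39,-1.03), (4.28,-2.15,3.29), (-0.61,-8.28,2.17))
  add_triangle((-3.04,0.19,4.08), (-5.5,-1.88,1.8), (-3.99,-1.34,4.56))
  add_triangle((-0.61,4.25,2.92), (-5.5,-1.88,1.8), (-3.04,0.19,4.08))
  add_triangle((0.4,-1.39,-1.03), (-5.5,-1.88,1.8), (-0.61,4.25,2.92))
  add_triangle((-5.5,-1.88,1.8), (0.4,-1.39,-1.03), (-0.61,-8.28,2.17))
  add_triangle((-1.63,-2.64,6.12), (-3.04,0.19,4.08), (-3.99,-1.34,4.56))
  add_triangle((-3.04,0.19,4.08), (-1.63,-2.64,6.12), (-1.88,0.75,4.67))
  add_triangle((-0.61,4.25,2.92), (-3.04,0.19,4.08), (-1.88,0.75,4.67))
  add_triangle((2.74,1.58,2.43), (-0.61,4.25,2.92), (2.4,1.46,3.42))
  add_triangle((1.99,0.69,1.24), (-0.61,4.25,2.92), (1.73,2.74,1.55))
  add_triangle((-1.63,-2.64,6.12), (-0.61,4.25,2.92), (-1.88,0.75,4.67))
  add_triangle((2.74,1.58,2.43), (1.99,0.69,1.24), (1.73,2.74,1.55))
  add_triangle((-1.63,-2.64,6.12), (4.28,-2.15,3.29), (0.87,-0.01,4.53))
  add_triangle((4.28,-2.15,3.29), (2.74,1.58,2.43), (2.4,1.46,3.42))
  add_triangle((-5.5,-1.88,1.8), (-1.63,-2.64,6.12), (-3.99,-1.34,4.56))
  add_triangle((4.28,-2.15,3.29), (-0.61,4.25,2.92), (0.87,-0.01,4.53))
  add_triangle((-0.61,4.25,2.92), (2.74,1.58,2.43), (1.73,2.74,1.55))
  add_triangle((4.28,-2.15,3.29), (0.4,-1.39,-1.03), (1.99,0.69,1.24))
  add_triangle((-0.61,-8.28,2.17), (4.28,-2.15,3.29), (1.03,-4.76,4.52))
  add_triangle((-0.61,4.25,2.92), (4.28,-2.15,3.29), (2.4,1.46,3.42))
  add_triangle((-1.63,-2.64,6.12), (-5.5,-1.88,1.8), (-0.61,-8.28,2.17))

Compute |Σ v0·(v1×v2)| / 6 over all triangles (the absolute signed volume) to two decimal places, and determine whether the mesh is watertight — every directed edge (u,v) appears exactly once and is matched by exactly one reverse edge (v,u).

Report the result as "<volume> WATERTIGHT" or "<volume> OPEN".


182.84 WATERTIGHT

Per-triangle v0·(v1×v2)/6:
  t1: +1.0012
  t2: +16.8252
  t3: +0.2197
  t4: +11.3371
  t5: +13.1148
  t6: +10.4303
  t7: +3.5990
  t8: +9.5436
  t9: -0.1326
  t10: +9.4098
  t11: +4.2711
  t12: +4.2426
  t13: +3.9080
  t14: +2.5939
  t15: -1.6440
  t16: +4.0482
  t17: +0.4143
  t18: +11.7727
  t19: +2.7061
  t20: +6.3353
  t21: +9.8297
  t22: +2.7209
  t23: +1.8578
  t24: +14.8491
  t25: +2.0129
  t26: +37.5722
Σ = +182.8388 → |volume| = 182.84

Directed edges: 78 total, each appears once with its reverse present → watertight.


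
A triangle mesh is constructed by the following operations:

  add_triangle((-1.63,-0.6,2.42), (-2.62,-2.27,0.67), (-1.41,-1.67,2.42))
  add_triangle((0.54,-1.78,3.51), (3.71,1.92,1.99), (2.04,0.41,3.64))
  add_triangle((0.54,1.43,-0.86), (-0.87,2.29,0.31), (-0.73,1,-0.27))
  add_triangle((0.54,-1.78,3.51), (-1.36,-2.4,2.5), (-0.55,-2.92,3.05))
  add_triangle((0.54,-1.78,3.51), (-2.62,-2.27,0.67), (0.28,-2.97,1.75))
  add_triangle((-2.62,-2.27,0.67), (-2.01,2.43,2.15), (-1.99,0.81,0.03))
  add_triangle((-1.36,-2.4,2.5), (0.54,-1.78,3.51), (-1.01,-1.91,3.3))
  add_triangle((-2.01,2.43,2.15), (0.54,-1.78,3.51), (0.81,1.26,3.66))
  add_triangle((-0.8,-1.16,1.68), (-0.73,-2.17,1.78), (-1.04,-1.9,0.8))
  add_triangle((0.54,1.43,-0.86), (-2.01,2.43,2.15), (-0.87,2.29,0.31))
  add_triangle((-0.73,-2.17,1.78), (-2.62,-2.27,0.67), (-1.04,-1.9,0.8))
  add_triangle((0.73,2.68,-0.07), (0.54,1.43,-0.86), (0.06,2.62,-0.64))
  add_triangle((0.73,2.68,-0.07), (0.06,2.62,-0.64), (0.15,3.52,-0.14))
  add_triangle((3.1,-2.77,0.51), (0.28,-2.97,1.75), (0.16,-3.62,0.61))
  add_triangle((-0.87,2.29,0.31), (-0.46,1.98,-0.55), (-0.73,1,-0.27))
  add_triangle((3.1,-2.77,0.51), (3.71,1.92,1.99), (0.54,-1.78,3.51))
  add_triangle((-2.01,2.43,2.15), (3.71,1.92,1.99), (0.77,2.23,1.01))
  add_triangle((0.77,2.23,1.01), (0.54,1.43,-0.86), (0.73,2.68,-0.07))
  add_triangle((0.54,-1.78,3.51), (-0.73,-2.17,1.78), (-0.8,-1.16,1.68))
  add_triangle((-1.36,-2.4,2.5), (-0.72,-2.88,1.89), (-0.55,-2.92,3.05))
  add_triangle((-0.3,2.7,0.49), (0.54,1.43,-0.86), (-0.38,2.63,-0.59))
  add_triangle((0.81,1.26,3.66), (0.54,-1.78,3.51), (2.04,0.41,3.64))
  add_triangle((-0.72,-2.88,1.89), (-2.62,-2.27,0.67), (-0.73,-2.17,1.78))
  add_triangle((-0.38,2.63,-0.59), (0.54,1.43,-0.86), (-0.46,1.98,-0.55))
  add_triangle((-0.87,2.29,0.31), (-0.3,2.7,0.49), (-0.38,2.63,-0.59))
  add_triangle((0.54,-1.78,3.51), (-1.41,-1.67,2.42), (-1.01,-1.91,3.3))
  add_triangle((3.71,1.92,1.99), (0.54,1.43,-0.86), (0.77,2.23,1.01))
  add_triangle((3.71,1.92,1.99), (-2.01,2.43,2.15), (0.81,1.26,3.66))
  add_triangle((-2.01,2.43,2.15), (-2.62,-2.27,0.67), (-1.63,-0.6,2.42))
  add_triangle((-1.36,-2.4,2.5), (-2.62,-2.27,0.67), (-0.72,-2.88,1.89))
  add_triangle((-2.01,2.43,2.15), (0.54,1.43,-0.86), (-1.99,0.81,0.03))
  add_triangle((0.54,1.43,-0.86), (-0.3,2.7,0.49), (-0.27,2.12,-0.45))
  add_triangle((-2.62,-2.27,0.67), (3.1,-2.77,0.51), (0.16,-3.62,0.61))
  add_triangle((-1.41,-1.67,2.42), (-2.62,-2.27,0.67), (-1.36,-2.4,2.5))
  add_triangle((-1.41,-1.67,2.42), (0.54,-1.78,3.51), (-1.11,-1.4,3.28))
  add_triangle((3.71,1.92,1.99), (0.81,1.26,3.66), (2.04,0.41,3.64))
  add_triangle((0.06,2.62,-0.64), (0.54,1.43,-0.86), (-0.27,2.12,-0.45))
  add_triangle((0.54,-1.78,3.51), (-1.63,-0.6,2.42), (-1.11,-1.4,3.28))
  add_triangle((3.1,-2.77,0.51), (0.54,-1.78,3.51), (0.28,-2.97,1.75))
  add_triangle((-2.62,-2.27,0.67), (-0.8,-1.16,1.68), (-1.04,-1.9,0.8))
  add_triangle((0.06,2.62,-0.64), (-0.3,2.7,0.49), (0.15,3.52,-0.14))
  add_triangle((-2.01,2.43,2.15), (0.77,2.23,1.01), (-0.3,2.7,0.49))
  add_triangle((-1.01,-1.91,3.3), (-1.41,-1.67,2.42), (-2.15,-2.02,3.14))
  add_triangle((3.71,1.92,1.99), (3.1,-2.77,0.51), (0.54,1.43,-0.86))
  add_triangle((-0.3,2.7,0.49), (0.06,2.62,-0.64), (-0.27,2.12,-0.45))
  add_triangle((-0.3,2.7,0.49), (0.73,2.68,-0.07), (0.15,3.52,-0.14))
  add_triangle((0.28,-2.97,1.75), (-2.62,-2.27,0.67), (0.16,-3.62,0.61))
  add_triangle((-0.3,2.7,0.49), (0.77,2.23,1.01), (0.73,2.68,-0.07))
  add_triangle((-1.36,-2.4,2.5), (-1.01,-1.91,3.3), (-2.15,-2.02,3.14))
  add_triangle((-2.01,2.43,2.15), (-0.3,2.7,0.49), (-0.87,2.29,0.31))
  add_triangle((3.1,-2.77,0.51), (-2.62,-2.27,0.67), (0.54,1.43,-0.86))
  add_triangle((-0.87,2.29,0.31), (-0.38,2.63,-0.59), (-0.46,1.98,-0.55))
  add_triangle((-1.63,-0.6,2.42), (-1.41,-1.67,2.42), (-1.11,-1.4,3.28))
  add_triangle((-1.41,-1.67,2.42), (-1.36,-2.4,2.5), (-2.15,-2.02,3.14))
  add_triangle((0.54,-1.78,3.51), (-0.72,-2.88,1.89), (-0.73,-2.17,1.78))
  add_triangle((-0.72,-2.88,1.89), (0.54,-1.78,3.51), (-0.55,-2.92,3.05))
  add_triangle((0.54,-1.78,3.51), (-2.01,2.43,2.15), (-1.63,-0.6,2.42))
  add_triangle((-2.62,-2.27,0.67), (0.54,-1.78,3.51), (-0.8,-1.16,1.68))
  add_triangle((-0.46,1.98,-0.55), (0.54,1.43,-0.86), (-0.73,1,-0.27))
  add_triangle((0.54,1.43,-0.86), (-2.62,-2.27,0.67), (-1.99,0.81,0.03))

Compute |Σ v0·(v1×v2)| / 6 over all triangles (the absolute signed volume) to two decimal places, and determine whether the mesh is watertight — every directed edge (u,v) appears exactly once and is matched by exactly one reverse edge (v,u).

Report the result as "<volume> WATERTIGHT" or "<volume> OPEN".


67.82 WATERTIGHT

Per-triangle v0·(v1×v2)/6:
  t1: +1.1226
  t2: +1.9560
  t3: -0.3084
  t4: +0.7265
  t5: +3.3296
  t6: +2.6827
  t7: +0.7639
  t8: +4.7755
  t9: -0.2180
  t10: -0.3159
  t11: +0.3365
  t12: +0.2786
  t13: +0.1925
  t14: +2.2409
  t15: +0.1545
  t16: +10.1784
  t17: +2.3748
  t18: +0.1315
  t19: -0.6038
  t20: +0.4935
  t21: +0.3799
  t22: +2.3720
  t23: -0.4244
  t24: +0.0757
  t25: +0.2915
  t26: -0.1465
  t27: +1.7267
  t28: +5.2429
  t29: +3.0686
  t30: +1.2103
  t31: +1.6153
  t32: -0.2799
  t33: -0.5874
  t34: +0.6773
  t35: +0.6928
  t36: +2.6114
  t37: +0.0560
  t38: +0.2840
  t39: +3.6653
  t40: -0.5347
  t41: +0.1486
  t42: +1.2567
  t43: -0.1015
  t44: +3.9297
  t45: +0.1492
  t46: +0.2247
  t47: +2.0766
  t48: +0.5348
  t49: +0.5569
  t50: +0.5561
  t51: +1.1725
  t52: +0.0878
  t53: +0.4223
  t54: -0.0815
  t55: -0.3791
  t56: +0.3337
  t57: +3.2646
  t58: +0.7045
  t59: +0.0738
  t60: +0.5977
Σ = +67.8165 → |volume| = 67.82

Directed edges: 180 total, each appears once with its reverse present → watertight.


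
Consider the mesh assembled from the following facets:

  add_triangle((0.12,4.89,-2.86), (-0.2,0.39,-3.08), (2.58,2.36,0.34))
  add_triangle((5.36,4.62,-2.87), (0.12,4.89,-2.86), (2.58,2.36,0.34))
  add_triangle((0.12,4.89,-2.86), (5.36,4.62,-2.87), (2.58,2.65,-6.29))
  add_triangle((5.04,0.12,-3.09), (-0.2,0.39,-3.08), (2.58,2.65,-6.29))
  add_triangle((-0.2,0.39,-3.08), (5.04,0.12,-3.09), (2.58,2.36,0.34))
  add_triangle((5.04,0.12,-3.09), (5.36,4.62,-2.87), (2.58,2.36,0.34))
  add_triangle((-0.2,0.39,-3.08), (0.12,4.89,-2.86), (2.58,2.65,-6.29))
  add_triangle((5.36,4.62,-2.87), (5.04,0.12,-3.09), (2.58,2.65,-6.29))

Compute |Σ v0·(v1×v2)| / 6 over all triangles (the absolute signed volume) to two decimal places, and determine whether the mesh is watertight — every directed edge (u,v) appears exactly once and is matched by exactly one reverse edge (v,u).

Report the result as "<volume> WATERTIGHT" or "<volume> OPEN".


Per-triangle v0·(v1×v2)/6:
  t1: -5.5683
  t2: +7.7011
  t3: +19.9245
  t4: +5.4025
  t5: -6.8209
  t6: +6.4485
  t7: +6.6552
  t8: +18.6719
Σ = +52.4145 → |volume| = 52.41

Directed edges: 24 total, each appears once with its reverse present → watertight.

52.41 WATERTIGHT


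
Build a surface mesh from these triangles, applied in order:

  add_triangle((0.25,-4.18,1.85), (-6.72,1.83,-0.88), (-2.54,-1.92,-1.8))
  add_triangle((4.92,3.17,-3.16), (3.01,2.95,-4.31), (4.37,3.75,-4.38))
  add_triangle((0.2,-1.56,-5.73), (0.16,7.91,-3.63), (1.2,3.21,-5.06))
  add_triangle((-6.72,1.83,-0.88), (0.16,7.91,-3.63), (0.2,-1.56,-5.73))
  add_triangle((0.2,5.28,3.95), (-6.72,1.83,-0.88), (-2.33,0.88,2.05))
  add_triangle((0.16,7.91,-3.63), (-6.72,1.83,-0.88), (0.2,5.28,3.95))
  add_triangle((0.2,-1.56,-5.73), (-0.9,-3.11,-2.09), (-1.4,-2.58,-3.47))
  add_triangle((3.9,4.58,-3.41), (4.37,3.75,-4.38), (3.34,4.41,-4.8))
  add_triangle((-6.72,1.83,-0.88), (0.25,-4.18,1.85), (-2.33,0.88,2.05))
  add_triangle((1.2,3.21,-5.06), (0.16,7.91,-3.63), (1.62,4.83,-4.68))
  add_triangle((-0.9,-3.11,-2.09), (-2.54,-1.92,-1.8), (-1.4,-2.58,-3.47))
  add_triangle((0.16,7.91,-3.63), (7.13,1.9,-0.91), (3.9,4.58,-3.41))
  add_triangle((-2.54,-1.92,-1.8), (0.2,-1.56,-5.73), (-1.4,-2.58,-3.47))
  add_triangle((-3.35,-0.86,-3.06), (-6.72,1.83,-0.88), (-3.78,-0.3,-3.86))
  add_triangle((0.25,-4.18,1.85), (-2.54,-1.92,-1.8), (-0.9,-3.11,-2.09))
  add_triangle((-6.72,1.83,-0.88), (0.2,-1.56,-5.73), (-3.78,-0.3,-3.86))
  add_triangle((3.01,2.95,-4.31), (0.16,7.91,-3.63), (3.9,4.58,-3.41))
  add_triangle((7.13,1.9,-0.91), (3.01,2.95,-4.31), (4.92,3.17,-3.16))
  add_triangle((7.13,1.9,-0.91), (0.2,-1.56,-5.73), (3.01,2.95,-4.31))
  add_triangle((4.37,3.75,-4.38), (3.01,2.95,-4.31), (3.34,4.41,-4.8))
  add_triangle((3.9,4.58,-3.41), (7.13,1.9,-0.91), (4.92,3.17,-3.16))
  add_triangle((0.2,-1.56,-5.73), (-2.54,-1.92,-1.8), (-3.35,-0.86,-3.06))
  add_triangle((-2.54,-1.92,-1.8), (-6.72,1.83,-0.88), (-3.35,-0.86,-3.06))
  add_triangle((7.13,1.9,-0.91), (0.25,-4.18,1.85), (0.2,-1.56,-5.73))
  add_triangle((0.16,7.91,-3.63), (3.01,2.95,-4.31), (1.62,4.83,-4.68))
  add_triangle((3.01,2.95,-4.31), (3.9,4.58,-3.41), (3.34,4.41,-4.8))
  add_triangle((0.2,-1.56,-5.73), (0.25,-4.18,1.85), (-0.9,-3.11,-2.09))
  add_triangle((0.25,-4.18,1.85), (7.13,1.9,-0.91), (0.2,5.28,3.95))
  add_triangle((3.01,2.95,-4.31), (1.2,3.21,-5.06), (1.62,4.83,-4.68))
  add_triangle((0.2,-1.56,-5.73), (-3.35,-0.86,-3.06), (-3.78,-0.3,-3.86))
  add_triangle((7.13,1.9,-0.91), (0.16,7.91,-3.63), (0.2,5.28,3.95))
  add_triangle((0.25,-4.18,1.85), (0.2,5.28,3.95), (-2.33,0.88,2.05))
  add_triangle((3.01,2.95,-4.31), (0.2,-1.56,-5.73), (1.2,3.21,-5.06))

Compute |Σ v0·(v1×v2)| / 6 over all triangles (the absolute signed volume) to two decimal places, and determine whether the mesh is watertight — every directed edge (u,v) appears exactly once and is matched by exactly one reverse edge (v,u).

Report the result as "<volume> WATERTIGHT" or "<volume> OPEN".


397.89 OPEN

Per-triangle v0·(v1×v2)/6:
  t1: +12.0735
  t2: +0.5172
  t3: +8.5507
  t4: +57.4324
  t5: +12.9920
  t6: +56.7663
  t7: +2.1718
  t8: +1.8656
  t9: +11.3458
  t10: +3.5122
  t11: +1.6131
  t12: +12.0392
  t13: +1.9876
  t14: +2.7765
  t15: +4.4065
  t16: +2.8963
  t17: +9.7501
  t18: +2.2094
  t19: +22.0865
  t20: +1.0658
  t21: +4.2206
  t22: +4.6537
  t23: +4.7549
  t24: +32.3949
  t25: +3.6488
  t26: -1.2464
  t27: +5.1153
  t28: +31.7507
  t29: +3.0271
  t30: +2.5795
  t31: +59.5867
  t32: +10.8511
  t33: +8.4982
Σ = +397.8938 → |volume| = 397.89

Directed edges: 99 total; 3 unmatched, e.g. (4.37,3.75,-4.38)→(4.92,3.17,-3.16) → open.


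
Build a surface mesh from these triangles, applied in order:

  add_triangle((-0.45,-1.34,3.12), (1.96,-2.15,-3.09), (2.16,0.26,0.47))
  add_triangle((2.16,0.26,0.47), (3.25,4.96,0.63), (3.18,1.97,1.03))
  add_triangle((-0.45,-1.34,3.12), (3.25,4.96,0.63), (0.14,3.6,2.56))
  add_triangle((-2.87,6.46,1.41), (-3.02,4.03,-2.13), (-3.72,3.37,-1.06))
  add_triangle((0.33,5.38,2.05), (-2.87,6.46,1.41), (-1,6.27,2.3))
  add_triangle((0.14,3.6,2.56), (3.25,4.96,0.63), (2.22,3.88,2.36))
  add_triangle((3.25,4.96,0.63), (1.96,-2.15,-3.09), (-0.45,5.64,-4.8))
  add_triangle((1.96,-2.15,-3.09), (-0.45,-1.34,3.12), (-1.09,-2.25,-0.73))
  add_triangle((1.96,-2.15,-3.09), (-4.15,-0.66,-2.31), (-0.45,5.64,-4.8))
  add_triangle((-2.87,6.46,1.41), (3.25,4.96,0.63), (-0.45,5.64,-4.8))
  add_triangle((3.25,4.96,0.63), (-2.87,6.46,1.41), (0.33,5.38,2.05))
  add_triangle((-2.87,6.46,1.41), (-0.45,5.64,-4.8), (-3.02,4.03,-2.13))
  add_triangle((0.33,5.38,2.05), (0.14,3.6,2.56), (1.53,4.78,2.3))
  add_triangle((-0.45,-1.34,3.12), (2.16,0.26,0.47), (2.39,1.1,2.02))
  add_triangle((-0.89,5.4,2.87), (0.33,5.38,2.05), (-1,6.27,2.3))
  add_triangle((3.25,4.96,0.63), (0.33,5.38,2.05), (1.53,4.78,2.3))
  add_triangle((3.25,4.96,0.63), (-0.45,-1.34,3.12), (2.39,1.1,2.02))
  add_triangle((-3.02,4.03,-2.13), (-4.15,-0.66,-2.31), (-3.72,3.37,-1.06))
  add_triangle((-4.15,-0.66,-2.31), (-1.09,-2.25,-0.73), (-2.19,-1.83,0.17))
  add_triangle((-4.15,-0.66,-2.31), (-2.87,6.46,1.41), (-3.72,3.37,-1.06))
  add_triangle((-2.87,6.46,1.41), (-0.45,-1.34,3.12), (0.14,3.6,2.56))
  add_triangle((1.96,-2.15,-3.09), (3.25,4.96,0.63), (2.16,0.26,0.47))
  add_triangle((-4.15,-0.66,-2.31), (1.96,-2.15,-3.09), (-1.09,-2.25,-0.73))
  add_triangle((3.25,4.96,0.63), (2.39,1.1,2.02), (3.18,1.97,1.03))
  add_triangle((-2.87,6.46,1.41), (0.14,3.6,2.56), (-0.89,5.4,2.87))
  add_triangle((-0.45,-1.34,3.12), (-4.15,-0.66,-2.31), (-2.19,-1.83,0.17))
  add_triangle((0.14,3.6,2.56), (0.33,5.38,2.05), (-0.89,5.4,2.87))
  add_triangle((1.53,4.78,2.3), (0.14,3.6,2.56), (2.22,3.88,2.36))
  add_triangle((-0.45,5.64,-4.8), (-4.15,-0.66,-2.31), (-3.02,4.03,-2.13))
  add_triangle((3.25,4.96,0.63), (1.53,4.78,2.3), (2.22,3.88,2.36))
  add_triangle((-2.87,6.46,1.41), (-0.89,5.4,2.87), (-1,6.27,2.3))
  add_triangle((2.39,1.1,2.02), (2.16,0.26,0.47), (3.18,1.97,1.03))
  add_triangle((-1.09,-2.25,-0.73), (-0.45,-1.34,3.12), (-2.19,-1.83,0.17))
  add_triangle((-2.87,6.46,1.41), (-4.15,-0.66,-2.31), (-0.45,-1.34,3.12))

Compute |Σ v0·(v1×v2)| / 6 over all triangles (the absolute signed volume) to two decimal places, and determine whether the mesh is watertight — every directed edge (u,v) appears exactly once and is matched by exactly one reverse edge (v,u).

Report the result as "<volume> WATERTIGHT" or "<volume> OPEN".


207.92 WATERTIGHT

Per-triangle v0·(v1×v2)/6:
  t1: +4.3918
  t2: +0.6001
  t3: +6.7791
  t4: +4.8256
  t5: +1.0445
  t6: -2.8646
  t7: +25.0158
  t8: +4.1798
  t9: +24.2634
  t10: +34.4106
  t11: +6.4676
  t12: +14.6453
  t13: +1.3525
  t14: +1.6354
  t15: +1.1062
  t16: +2.6615
  t17: +3.8748
  t18: +4.3831
  t19: +2.1214
  t20: +3.4061
  t21: +8.3875
  t22: +5.8501
  t23: +5.7955
  t24: +1.8605
  t25: -0.2847
  t26: +2.2356
  t27: +1.2423
  t28: +1.0426
  t29: +12.4190
  t30: +2.0217
  t31: +1.7382
  t32: +0.7582
  t33: +1.7946
  t34: +18.7625
Σ = +207.9237 → |volume| = 207.92

Directed edges: 102 total, each appears once with its reverse present → watertight.


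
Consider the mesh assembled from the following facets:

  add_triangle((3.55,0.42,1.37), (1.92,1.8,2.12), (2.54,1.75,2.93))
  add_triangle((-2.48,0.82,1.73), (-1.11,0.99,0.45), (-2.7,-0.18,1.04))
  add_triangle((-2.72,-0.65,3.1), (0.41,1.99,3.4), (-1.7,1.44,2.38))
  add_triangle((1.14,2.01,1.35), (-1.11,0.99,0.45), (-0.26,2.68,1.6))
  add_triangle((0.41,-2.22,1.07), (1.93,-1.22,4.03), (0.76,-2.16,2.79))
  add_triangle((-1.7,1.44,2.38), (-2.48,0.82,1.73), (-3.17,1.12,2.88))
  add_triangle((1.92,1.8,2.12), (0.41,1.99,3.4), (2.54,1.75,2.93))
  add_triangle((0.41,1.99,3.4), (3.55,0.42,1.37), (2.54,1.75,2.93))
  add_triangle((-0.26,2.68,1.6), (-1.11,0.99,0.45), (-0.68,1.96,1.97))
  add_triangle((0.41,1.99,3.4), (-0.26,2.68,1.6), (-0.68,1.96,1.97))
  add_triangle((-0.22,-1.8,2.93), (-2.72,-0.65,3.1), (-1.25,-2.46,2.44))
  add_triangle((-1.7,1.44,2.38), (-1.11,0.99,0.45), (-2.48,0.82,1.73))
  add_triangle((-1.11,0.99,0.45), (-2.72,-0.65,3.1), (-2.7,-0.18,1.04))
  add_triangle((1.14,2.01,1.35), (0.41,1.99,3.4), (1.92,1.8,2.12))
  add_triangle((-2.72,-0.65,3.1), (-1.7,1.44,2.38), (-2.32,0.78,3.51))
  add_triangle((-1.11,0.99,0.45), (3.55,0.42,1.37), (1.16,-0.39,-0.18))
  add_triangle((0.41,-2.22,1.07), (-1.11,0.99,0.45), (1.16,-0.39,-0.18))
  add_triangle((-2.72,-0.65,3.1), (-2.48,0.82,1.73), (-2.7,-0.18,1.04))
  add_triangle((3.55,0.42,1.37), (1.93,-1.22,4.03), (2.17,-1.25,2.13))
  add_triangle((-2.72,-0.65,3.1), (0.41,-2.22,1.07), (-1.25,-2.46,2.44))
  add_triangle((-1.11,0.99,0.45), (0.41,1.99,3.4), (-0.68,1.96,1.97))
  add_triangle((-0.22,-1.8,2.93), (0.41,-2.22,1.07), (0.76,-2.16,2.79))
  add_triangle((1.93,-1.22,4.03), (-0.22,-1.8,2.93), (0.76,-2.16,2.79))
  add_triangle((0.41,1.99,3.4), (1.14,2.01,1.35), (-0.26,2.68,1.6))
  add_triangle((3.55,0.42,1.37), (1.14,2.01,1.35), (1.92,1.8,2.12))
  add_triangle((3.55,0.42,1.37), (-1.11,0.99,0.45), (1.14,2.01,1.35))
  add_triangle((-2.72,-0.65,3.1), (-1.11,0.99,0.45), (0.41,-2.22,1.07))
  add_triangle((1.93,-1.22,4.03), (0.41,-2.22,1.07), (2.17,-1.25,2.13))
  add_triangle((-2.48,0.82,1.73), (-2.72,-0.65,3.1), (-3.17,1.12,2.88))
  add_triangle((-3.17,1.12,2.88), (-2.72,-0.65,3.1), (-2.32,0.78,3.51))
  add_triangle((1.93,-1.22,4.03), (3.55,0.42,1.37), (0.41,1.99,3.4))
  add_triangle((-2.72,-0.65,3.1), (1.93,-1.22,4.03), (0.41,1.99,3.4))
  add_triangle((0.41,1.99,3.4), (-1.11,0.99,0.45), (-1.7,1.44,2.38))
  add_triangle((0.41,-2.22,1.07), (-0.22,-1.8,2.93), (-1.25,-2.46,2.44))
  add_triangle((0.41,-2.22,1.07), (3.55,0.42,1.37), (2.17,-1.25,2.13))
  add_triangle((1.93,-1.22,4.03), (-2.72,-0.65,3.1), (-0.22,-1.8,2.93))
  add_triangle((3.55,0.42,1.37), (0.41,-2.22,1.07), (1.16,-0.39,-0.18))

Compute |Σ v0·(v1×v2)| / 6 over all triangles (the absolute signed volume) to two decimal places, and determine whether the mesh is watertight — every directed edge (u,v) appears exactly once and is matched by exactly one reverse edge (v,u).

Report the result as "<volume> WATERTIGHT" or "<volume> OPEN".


39.21 OPEN

Per-triangle v0·(v1×v2)/6:
  t1: +0.6318
  t2: +0.3610
  t3: +2.8572
  t4: +0.0162
  t5: +0.6433
  t6: +0.2072
  t7: +0.6598
  t8: +0.5405
  t9: +0.3931
  t10: +0.6994
  t11: +1.8208
  t12: +0.4252
  t13: -0.9874
  t14: +0.8408
  t15: -0.4570
  t16: +0.1424
  t17: -0.2470
  t18: +1.0734
  t19: +1.8210
  t20: -0.4392
  t21: +0.1546
  t22: +0.6330
  t23: +1.0808
  t24: +1.2786
  t25: +0.6831
  t26: -0.3707
  t27: -0.0183
  t28: +1.5061
  t29: +0.4639
  t30: +1.1803
  t31: +6.5517
  t32: +8.2907
  t33: +0.7871
  t34: +1.0442
  t35: +0.9220
  t36: +2.8929
  t37: +1.1269
Σ = +39.2094 → |volume| = 39.21

Directed edges: 111 total; 3 unmatched, e.g. (-3.17,1.12,2.88)→(-1.7,1.44,2.38) → open.


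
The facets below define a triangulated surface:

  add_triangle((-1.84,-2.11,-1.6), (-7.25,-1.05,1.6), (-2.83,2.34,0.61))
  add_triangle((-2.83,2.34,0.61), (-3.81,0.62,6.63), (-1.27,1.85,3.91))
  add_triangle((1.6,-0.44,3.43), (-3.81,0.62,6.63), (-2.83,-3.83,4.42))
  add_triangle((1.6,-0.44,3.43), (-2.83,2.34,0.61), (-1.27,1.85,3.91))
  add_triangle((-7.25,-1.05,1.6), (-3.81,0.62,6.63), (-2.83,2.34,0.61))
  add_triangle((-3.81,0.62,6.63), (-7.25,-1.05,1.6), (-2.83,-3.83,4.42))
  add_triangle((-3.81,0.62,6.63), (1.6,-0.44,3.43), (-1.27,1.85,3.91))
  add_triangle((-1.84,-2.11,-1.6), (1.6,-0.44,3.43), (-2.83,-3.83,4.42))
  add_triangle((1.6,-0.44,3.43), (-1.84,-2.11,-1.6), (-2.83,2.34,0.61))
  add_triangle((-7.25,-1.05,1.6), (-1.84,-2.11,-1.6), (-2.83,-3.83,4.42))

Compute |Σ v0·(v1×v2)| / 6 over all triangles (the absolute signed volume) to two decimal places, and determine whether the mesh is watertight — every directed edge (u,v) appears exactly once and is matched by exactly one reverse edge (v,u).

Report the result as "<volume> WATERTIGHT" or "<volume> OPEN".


101.09 WATERTIGHT

Per-triangle v0·(v1×v2)/6:
  t1: +6.6981
  t2: +6.5313
  t3: +16.9882
  t4: +0.0902
  t5: +19.2566
  t6: +29.2988
  t7: +6.6786
  t8: +4.4345
  t9: -5.6342
  t10: +16.7451
Σ = +101.0871 → |volume| = 101.09

Directed edges: 30 total, each appears once with its reverse present → watertight.


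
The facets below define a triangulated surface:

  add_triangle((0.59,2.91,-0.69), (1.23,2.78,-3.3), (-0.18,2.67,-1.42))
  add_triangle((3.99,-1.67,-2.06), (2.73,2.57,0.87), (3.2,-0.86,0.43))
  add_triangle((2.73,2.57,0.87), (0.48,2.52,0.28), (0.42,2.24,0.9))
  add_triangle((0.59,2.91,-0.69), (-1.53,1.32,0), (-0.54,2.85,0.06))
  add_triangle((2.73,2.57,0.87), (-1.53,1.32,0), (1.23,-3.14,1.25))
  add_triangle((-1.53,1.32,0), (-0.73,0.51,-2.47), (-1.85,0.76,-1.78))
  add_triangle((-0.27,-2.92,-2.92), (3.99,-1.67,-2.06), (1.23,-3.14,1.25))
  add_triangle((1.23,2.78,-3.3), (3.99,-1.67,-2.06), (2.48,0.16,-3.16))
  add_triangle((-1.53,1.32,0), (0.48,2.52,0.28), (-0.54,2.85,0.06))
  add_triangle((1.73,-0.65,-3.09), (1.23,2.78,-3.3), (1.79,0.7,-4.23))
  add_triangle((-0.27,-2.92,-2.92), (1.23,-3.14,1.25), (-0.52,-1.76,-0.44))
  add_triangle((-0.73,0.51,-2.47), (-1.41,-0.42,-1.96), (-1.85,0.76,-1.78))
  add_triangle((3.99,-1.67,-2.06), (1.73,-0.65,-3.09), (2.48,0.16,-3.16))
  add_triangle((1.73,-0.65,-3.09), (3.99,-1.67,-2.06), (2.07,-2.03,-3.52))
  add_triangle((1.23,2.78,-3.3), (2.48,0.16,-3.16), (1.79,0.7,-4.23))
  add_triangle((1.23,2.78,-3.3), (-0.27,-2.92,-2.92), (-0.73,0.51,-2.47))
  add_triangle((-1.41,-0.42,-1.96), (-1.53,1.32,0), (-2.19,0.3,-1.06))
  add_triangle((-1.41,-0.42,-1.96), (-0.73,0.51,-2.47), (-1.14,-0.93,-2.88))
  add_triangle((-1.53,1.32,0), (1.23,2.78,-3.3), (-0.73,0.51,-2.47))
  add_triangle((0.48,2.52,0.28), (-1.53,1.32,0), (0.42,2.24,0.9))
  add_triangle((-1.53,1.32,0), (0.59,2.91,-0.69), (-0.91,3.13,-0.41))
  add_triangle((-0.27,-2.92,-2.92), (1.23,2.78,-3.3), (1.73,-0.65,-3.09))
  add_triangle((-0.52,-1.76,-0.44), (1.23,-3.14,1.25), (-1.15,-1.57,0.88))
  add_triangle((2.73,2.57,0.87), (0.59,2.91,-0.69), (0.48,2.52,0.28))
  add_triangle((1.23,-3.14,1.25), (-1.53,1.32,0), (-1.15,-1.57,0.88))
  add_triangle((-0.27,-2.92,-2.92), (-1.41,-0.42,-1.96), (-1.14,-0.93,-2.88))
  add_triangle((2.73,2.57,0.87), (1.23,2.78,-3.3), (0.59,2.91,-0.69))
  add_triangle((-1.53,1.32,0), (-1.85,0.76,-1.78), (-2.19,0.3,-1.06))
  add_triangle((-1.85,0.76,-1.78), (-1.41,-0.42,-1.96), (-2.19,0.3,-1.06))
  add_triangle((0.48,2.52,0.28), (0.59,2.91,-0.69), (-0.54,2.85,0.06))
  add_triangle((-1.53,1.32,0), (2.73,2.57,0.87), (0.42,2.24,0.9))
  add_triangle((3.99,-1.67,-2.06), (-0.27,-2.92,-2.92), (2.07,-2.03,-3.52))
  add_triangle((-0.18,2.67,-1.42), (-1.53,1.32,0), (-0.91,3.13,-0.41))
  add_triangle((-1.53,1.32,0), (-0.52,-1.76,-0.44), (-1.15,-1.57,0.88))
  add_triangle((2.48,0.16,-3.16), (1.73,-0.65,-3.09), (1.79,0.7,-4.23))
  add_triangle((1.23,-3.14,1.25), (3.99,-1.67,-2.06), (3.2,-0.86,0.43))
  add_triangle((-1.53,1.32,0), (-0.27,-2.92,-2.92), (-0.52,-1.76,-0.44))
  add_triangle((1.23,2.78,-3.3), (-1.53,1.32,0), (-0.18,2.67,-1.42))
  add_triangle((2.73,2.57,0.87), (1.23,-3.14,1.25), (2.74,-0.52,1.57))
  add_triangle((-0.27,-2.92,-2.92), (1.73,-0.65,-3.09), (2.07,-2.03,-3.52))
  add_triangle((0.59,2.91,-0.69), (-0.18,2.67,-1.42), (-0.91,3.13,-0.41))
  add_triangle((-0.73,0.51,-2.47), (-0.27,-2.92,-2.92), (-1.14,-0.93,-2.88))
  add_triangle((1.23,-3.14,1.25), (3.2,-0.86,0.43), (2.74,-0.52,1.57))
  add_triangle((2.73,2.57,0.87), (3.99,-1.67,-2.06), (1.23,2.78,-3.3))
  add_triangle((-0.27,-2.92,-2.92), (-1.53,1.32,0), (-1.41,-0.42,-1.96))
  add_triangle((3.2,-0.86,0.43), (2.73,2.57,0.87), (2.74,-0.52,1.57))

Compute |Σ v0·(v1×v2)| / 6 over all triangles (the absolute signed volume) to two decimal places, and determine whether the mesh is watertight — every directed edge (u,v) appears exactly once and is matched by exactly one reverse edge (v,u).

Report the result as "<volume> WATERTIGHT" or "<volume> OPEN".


Per-triangle v0·(v1×v2)/6:
  t1: +1.1782
  t2: +4.4140
  t3: +0.6143
  t4: +0.4718
  t5: +2.0311
  t6: +0.4722
  t7: +9.1430
  t8: +1.9952
  t9: +0.1253
  t10: -0.5290
  t11: +1.7399
  t12: +0.5837
  t13: +1.6575
  t14: +1.8207
  t15: +1.7572
  t16: +3.7106
  t17: -0.3520
  t18: +0.4234
  t19: +2.5202
  t20: +0.4876
  t21: -0.0551
  t22: +4.1415
  t23: +1.2150
  t24: +0.9623
  t25: +0.3502
  t26: +0.5113
  t27: +3.3073
  t28: +0.4954
  t29: +0.4342
  t30: +0.4647
  t31: -0.5530
  t32: +2.5767
  t33: +0.5862
  t34: +0.7831
  t35: +0.8276
  t36: +4.2358
  t37: +1.2908
  t38: +0.7252
  t39: -0.1526
  t40: +1.3829
  t41: +0.7057
  t42: +0.7911
  t43: +1.9259
  t44: +11.5740
  t45: +0.3573
  t46: +2.0595
Σ = +75.2077 → |volume| = 75.21

Directed edges: 138 total, each appears once with its reverse present → watertight.

75.21 WATERTIGHT


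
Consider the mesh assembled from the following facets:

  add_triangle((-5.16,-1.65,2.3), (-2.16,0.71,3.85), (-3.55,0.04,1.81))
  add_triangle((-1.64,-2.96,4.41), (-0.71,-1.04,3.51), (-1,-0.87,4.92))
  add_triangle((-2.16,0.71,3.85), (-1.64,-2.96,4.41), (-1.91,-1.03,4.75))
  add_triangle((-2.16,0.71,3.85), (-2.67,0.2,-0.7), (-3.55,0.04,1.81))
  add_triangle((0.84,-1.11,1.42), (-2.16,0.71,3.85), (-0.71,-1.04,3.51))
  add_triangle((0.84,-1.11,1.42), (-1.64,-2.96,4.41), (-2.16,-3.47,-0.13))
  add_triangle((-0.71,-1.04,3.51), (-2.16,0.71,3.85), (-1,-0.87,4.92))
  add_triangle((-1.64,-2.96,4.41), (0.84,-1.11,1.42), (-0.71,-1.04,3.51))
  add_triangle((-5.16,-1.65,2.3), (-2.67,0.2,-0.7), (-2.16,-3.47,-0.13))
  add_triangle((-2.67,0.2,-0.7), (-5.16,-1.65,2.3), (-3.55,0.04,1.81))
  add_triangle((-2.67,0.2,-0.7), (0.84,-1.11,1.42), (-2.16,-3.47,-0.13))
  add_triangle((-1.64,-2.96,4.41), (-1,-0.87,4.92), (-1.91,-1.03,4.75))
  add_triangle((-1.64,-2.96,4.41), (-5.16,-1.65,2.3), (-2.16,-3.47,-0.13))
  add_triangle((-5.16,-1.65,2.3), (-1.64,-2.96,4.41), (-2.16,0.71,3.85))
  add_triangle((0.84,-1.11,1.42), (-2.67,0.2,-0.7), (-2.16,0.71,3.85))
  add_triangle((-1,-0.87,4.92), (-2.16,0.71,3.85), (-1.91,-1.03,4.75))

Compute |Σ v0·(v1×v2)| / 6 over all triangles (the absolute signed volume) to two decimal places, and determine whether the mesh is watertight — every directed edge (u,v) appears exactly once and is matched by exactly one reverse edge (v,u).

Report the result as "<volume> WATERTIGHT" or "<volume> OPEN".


Per-triangle v0·(v1×v2)/6:
  t1: +2.6437
  t2: +0.2618
  t3: +0.8076
  t4: +1.1126
  t5: +0.6635
  t6: +3.8316
  t7: -0.4698
  t8: +1.3918
  t9: +5.5081
  t10: +2.1165
  t11: -1.7357
  t12: +1.5727
  t13: +11.0825
  t14: +10.4793
  t15: -2.3505
  t16: +1.2919
Σ = +38.2078 → |volume| = 38.21

Directed edges: 48 total, each appears once with its reverse present → watertight.

38.21 WATERTIGHT
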